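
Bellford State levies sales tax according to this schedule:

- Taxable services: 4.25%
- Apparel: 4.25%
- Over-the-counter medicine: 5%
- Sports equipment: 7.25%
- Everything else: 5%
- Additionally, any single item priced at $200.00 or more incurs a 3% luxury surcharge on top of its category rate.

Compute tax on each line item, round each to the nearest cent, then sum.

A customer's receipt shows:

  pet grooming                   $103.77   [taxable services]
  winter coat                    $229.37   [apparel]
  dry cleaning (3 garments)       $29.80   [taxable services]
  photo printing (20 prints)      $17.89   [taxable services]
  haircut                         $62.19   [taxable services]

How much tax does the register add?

$25.71

Pet grooming $103.77: taxable services → 4.25% → $4.41
Winter coat $229.37: apparel → 4.25% + 3% surcharge = 7.25% → $16.63
Dry cleaning (3 garments) $29.80: taxable services → 4.25% → $1.27
Photo printing (20 prints) $17.89: taxable services → 4.25% → $0.76
Haircut $62.19: taxable services → 4.25% → $2.64
Total tax = $4.41 + $16.63 + $1.27 + $0.76 + $2.64 = $25.71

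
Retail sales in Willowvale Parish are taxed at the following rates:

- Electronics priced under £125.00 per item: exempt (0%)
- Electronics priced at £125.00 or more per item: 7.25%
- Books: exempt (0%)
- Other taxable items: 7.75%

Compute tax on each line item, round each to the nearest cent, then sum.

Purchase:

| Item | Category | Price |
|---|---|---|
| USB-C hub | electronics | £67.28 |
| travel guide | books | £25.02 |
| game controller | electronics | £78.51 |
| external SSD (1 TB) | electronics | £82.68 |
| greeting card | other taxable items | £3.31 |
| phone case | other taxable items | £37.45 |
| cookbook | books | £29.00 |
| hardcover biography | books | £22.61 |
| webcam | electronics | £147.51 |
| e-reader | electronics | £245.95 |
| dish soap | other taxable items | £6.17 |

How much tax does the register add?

£32.16

USB-C hub £67.28: electronics, under £125.00 → 0% → £0.00
Travel guide £25.02: books → 0% → £0.00
Game controller £78.51: electronics, under £125.00 → 0% → £0.00
External SSD (1 TB) £82.68: electronics, under £125.00 → 0% → £0.00
Greeting card £3.31: other taxable items → 7.75% → £0.26
Phone case £37.45: other taxable items → 7.75% → £2.90
Cookbook £29.00: books → 0% → £0.00
Hardcover biography £22.61: books → 0% → £0.00
Webcam £147.51: electronics, £125.00 or more → 7.25% → £10.69
E-reader £245.95: electronics, £125.00 or more → 7.25% → £17.83
Dish soap £6.17: other taxable items → 7.75% → £0.48
Total tax = £0.26 + £2.90 + £10.69 + £17.83 + £0.48 = £32.16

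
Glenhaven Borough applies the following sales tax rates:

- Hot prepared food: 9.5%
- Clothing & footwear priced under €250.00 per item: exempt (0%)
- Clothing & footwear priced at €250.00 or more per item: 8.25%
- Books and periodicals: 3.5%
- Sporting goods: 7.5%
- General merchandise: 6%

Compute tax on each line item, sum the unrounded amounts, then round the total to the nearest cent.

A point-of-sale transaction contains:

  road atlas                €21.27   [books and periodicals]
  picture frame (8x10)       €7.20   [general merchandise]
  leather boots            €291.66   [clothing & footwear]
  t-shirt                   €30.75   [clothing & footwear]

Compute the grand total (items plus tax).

Road atlas €21.27: books and periodicals → 3.5% → €0.74445
Picture frame (8x10) €7.20: general merchandise → 6% → €0.432
Leather boots €291.66: clothing & footwear, €250.00 or more → 8.25% → €24.06195
T-shirt €30.75: clothing & footwear, under €250.00 → 0% → €0.00
Subtotal = €350.88; unrounded tax = €25.2384 → €25.24; total due = €376.12

€376.12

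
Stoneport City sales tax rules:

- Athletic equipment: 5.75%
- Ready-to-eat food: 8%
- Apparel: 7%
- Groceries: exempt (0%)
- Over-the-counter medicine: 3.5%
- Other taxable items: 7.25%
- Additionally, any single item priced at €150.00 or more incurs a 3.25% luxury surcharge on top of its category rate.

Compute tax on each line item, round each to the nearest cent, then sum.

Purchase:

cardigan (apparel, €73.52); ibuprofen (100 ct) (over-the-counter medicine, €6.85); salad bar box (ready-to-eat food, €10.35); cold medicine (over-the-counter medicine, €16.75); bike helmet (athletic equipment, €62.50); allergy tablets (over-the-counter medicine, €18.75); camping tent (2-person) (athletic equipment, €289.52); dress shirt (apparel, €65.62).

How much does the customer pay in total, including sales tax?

Cardigan €73.52: apparel → 7% → €5.15
Ibuprofen (100 ct) €6.85: over-the-counter medicine → 3.5% → €0.24
Salad bar box €10.35: ready-to-eat food → 8% → €0.83
Cold medicine €16.75: over-the-counter medicine → 3.5% → €0.59
Bike helmet €62.50: athletic equipment → 5.75% → €3.59
Allergy tablets €18.75: over-the-counter medicine → 3.5% → €0.66
Camping tent (2-person) €289.52: athletic equipment → 5.75% + 3.25% surcharge = 9% → €26.06
Dress shirt €65.62: apparel → 7% → €4.59
Subtotal = €543.86; tax = €41.71; total due = €585.57

€585.57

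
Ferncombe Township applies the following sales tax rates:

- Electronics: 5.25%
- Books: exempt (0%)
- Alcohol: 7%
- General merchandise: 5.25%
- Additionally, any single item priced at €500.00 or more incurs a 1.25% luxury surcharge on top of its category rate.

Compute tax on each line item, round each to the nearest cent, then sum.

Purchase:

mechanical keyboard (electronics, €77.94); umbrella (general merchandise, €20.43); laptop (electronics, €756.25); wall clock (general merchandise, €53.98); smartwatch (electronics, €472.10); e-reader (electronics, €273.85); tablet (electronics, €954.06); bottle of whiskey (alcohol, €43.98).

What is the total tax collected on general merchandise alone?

€3.90

Umbrella €20.43: general merchandise → 5.25% → €1.07
Wall clock €53.98: general merchandise → 5.25% → €2.83
Tax on general merchandise = €1.07 + €2.83 = €3.90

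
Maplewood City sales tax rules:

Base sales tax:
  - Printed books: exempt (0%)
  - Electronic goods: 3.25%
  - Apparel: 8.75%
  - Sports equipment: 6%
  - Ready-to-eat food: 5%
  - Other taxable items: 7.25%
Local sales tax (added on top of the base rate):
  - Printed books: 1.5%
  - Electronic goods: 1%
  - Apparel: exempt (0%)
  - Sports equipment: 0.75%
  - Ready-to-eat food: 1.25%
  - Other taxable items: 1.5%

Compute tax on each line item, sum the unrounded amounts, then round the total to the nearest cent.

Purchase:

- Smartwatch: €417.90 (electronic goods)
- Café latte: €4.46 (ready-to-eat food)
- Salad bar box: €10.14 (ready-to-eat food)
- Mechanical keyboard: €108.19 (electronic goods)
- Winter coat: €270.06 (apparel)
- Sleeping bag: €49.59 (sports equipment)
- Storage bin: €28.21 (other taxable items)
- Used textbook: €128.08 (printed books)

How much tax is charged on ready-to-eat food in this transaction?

Café latte €4.46: ready-to-eat food → 5% + 1.25% local = 6.25% → €0.27875
Salad bar box €10.14: ready-to-eat food → 5% + 1.25% local = 6.25% → €0.63375
Tax on ready-to-eat food: unrounded sum = €0.9125 → €0.91

€0.91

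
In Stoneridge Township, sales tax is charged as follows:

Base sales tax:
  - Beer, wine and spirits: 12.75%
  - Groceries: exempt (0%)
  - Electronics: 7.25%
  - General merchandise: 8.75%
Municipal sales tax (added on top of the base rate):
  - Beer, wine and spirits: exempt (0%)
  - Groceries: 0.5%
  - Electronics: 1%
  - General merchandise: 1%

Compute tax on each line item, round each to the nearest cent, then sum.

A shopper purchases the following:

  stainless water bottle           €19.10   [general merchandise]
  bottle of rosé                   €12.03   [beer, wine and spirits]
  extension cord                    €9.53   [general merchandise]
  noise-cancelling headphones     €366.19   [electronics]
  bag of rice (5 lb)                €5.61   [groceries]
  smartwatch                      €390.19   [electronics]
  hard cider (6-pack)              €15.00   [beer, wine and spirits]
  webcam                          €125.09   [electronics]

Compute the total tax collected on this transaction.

Stainless water bottle €19.10: general merchandise → 8.75% + 1% municipal = 9.75% → €1.86
Bottle of rosé €12.03: beer, wine and spirits → 12.75% + 0% municipal = 12.75% → €1.53
Extension cord €9.53: general merchandise → 8.75% + 1% municipal = 9.75% → €0.93
Noise-cancelling headphones €366.19: electronics → 7.25% + 1% municipal = 8.25% → €30.21
Bag of rice (5 lb) €5.61: groceries → 0% + 0.5% municipal = 0.5% → €0.03
Smartwatch €390.19: electronics → 7.25% + 1% municipal = 8.25% → €32.19
Hard cider (6-pack) €15.00: beer, wine and spirits → 12.75% + 0% municipal = 12.75% → €1.91
Webcam €125.09: electronics → 7.25% + 1% municipal = 8.25% → €10.32
Total tax = €1.86 + €1.53 + €0.93 + €30.21 + €0.03 + €32.19 + €1.91 + €10.32 = €78.98

€78.98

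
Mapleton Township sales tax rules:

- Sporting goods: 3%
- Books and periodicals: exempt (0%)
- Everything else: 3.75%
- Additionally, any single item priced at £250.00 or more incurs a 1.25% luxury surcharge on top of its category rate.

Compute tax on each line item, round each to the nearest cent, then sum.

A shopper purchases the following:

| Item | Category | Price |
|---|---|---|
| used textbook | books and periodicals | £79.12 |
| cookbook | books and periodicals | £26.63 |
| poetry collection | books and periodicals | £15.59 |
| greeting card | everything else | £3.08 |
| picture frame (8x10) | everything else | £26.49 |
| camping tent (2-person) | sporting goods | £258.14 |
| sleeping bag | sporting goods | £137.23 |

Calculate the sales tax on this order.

Used textbook £79.12: books and periodicals → 0% → £0.00
Cookbook £26.63: books and periodicals → 0% → £0.00
Poetry collection £15.59: books and periodicals → 0% → £0.00
Greeting card £3.08: everything else → 3.75% → £0.12
Picture frame (8x10) £26.49: everything else → 3.75% → £0.99
Camping tent (2-person) £258.14: sporting goods → 3% + 1.25% surcharge = 4.25% → £10.97
Sleeping bag £137.23: sporting goods → 3% → £4.12
Total tax = £0.12 + £0.99 + £10.97 + £4.12 = £16.20

£16.20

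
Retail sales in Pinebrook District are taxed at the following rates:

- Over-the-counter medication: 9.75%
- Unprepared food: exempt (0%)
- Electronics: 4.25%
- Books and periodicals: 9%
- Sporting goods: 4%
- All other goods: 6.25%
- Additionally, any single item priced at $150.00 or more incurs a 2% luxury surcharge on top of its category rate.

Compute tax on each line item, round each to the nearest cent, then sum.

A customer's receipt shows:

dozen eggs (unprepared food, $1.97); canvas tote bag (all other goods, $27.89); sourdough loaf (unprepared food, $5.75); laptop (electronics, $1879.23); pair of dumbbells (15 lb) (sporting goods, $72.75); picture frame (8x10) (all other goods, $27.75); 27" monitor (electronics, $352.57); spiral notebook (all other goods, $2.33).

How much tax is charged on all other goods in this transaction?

$3.62

Canvas tote bag $27.89: all other goods → 6.25% → $1.74
Picture frame (8x10) $27.75: all other goods → 6.25% → $1.73
Spiral notebook $2.33: all other goods → 6.25% → $0.15
Tax on all other goods = $1.74 + $1.73 + $0.15 = $3.62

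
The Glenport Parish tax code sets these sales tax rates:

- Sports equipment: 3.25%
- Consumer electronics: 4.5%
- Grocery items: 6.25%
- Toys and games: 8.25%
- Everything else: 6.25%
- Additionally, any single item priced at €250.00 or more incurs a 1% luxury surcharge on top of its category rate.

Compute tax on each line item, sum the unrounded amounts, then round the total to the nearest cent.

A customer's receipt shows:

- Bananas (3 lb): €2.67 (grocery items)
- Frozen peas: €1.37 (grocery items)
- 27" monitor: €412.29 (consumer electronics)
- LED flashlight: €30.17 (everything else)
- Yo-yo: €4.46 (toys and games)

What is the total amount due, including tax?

Bananas (3 lb) €2.67: grocery items → 6.25% → €0.166875
Frozen peas €1.37: grocery items → 6.25% → €0.085625
27" monitor €412.29: consumer electronics → 4.5% + 1% surcharge = 5.5% → €22.67595
LED flashlight €30.17: everything else → 6.25% → €1.885625
Yo-yo €4.46: toys and games → 8.25% → €0.36795
Subtotal = €450.96; unrounded tax = €25.182025 → €25.18; total due = €476.14

€476.14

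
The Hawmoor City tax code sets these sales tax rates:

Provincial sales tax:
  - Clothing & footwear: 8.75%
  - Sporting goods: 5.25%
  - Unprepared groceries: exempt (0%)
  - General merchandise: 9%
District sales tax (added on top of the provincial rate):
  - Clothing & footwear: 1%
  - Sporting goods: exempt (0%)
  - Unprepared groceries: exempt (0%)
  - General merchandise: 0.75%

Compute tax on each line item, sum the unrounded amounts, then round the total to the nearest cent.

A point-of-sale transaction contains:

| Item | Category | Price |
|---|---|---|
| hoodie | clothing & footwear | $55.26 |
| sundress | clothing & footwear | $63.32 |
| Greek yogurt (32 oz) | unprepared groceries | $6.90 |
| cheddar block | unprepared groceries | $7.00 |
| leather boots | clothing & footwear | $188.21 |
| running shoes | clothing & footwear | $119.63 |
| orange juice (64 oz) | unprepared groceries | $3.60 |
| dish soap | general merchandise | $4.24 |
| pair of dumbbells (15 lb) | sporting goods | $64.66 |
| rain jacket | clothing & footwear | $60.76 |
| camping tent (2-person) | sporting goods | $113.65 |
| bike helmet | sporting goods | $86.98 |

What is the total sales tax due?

$61.84

Hoodie $55.26: clothing & footwear → 8.75% + 1% district = 9.75% → $5.38785
Sundress $63.32: clothing & footwear → 8.75% + 1% district = 9.75% → $6.1737
Greek yogurt (32 oz) $6.90: unprepared groceries → 0% + 0% district = 0% → $0.00
Cheddar block $7.00: unprepared groceries → 0% + 0% district = 0% → $0.00
Leather boots $188.21: clothing & footwear → 8.75% + 1% district = 9.75% → $18.350475
Running shoes $119.63: clothing & footwear → 8.75% + 1% district = 9.75% → $11.663925
Orange juice (64 oz) $3.60: unprepared groceries → 0% + 0% district = 0% → $0.00
Dish soap $4.24: general merchandise → 9% + 0.75% district = 9.75% → $0.4134
Pair of dumbbells (15 lb) $64.66: sporting goods → 5.25% + 0% district = 5.25% → $3.39465
Rain jacket $60.76: clothing & footwear → 8.75% + 1% district = 9.75% → $5.9241
Camping tent (2-person) $113.65: sporting goods → 5.25% + 0% district = 5.25% → $5.966625
Bike helmet $86.98: sporting goods → 5.25% + 0% district = 5.25% → $4.56645
Unrounded tax sum = $61.841175 → $61.84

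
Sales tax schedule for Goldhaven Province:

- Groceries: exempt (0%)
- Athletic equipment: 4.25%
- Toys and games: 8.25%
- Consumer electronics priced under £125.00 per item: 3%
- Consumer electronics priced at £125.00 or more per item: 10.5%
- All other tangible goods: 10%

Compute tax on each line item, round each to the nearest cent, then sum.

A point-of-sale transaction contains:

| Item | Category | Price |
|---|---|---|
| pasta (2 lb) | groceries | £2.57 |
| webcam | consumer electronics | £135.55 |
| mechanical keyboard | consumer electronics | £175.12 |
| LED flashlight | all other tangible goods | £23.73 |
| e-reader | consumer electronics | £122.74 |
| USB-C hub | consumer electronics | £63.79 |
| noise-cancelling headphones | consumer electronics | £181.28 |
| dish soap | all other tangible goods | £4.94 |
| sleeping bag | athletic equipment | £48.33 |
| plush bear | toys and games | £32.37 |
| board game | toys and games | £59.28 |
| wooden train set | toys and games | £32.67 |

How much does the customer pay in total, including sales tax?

Pasta (2 lb) £2.57: groceries → 0% → £0.00
Webcam £135.55: consumer electronics, £125.00 or more → 10.5% → £14.23
Mechanical keyboard £175.12: consumer electronics, £125.00 or more → 10.5% → £18.39
LED flashlight £23.73: all other tangible goods → 10% → £2.37
E-reader £122.74: consumer electronics, under £125.00 → 3% → £3.68
USB-C hub £63.79: consumer electronics, under £125.00 → 3% → £1.91
Noise-cancelling headphones £181.28: consumer electronics, £125.00 or more → 10.5% → £19.03
Dish soap £4.94: all other tangible goods → 10% → £0.49
Sleeping bag £48.33: athletic equipment → 4.25% → £2.05
Plush bear £32.37: toys and games → 8.25% → £2.67
Board game £59.28: toys and games → 8.25% → £4.89
Wooden train set £32.67: toys and games → 8.25% → £2.70
Subtotal = £882.37; tax = £72.41; total due = £954.78

£954.78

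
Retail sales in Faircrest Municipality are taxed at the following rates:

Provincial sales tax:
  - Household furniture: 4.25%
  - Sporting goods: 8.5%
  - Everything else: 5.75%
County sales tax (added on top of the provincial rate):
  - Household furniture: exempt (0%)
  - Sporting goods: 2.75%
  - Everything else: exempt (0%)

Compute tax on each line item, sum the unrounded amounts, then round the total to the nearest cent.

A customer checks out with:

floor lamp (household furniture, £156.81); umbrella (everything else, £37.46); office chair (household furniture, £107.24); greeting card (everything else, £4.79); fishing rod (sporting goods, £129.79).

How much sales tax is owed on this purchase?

£28.25

Floor lamp £156.81: household furniture → 4.25% + 0% county = 4.25% → £6.664425
Umbrella £37.46: everything else → 5.75% + 0% county = 5.75% → £2.15395
Office chair £107.24: household furniture → 4.25% + 0% county = 4.25% → £4.5577
Greeting card £4.79: everything else → 5.75% + 0% county = 5.75% → £0.275425
Fishing rod £129.79: sporting goods → 8.5% + 2.75% county = 11.25% → £14.601375
Unrounded tax sum = £28.252875 → £28.25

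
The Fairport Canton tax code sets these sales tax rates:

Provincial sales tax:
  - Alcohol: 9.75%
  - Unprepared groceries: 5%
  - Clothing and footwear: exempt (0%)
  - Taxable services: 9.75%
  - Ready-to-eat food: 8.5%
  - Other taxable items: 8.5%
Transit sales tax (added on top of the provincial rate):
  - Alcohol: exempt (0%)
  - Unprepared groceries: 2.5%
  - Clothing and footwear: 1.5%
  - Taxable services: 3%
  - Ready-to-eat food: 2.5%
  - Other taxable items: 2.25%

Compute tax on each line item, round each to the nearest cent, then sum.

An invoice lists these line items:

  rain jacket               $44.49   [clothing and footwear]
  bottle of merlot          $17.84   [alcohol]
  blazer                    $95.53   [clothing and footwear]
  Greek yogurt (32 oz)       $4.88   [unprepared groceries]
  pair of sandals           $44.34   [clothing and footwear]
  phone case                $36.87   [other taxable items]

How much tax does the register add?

Rain jacket $44.49: clothing and footwear → 0% + 1.5% transit = 1.5% → $0.67
Bottle of merlot $17.84: alcohol → 9.75% + 0% transit = 9.75% → $1.74
Blazer $95.53: clothing and footwear → 0% + 1.5% transit = 1.5% → $1.43
Greek yogurt (32 oz) $4.88: unprepared groceries → 5% + 2.5% transit = 7.5% → $0.37
Pair of sandals $44.34: clothing and footwear → 0% + 1.5% transit = 1.5% → $0.67
Phone case $36.87: other taxable items → 8.5% + 2.25% transit = 10.75% → $3.96
Total tax = $0.67 + $1.74 + $1.43 + $0.37 + $0.67 + $3.96 = $8.84

$8.84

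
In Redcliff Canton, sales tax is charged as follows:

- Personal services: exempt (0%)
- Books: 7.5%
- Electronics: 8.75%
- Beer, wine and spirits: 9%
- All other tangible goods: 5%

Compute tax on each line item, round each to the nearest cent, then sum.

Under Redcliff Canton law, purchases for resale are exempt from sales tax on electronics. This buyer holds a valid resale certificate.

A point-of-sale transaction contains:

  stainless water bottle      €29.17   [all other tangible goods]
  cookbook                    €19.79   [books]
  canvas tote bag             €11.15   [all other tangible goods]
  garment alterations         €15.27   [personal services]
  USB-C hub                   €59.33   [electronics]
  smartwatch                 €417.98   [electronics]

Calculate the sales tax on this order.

€3.50

Stainless water bottle €29.17: all other tangible goods → 5% → €1.46
Cookbook €19.79: books → 7.5% → €1.48
Canvas tote bag €11.15: all other tangible goods → 5% → €0.56
Garment alterations €15.27: personal services → 0% → €0.00
USB-C hub €59.33: electronics, buyer-exempt → 0% → €0.00
Smartwatch €417.98: electronics, buyer-exempt → 0% → €0.00
Total tax = €1.46 + €1.48 + €0.56 = €3.50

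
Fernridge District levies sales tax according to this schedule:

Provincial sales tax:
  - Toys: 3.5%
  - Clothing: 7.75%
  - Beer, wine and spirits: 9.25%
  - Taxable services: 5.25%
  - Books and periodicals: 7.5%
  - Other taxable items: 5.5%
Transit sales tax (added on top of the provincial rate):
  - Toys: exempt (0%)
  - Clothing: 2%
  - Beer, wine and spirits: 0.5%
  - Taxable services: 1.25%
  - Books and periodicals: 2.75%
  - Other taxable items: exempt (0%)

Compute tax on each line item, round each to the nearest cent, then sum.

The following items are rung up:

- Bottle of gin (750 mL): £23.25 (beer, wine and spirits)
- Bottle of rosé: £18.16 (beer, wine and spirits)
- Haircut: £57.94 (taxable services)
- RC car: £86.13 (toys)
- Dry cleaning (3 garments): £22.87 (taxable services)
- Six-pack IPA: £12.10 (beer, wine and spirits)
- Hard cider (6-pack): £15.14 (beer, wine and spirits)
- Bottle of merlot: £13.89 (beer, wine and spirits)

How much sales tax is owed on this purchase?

Bottle of gin (750 mL) £23.25: beer, wine and spirits → 9.25% + 0.5% transit = 9.75% → £2.27
Bottle of rosé £18.16: beer, wine and spirits → 9.25% + 0.5% transit = 9.75% → £1.77
Haircut £57.94: taxable services → 5.25% + 1.25% transit = 6.5% → £3.77
RC car £86.13: toys → 3.5% + 0% transit = 3.5% → £3.01
Dry cleaning (3 garments) £22.87: taxable services → 5.25% + 1.25% transit = 6.5% → £1.49
Six-pack IPA £12.10: beer, wine and spirits → 9.25% + 0.5% transit = 9.75% → £1.18
Hard cider (6-pack) £15.14: beer, wine and spirits → 9.25% + 0.5% transit = 9.75% → £1.48
Bottle of merlot £13.89: beer, wine and spirits → 9.25% + 0.5% transit = 9.75% → £1.35
Total tax = £2.27 + £1.77 + £3.77 + £3.01 + £1.49 + £1.18 + £1.48 + £1.35 = £16.32

£16.32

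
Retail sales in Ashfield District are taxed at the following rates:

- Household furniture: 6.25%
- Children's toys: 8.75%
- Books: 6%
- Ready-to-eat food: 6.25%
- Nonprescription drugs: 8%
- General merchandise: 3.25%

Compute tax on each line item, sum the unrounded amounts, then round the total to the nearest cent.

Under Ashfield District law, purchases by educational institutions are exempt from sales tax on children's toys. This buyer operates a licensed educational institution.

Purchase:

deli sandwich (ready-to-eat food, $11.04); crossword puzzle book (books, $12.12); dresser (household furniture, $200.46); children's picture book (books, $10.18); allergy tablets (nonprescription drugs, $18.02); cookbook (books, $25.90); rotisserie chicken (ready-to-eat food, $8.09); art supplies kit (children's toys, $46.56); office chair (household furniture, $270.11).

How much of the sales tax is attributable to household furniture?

$29.41

Dresser $200.46: household furniture → 6.25% → $12.52875
Office chair $270.11: household furniture → 6.25% → $16.881875
Tax on household furniture: unrounded sum = $29.410625 → $29.41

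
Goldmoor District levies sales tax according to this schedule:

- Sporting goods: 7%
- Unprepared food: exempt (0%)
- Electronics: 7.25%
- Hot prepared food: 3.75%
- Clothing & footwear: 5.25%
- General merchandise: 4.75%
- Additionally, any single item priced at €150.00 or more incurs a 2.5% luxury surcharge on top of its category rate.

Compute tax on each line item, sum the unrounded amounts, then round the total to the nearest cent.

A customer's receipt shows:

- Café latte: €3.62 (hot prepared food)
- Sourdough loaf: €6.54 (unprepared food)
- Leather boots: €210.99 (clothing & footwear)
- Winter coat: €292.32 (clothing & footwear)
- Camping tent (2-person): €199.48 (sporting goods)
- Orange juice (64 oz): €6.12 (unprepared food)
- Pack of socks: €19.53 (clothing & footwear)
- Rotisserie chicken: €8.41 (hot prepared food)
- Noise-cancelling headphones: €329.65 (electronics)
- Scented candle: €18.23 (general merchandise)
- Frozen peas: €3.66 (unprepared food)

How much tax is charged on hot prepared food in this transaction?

€0.45

Café latte €3.62: hot prepared food → 3.75% → €0.13575
Rotisserie chicken €8.41: hot prepared food → 3.75% → €0.315375
Tax on hot prepared food: unrounded sum = €0.451125 → €0.45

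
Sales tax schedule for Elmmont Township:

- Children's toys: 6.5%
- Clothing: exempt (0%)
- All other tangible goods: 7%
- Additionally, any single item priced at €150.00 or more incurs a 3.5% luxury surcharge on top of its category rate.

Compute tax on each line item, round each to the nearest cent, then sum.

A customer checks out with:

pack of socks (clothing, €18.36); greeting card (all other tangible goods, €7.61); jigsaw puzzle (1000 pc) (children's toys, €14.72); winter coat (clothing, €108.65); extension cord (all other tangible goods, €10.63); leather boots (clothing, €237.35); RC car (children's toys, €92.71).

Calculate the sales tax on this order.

€16.57

Pack of socks €18.36: clothing → 0% → €0.00
Greeting card €7.61: all other tangible goods → 7% → €0.53
Jigsaw puzzle (1000 pc) €14.72: children's toys → 6.5% → €0.96
Winter coat €108.65: clothing → 0% → €0.00
Extension cord €10.63: all other tangible goods → 7% → €0.74
Leather boots €237.35: clothing → 0% + 3.5% surcharge = 3.5% → €8.31
RC car €92.71: children's toys → 6.5% → €6.03
Total tax = €0.53 + €0.96 + €0.74 + €8.31 + €6.03 = €16.57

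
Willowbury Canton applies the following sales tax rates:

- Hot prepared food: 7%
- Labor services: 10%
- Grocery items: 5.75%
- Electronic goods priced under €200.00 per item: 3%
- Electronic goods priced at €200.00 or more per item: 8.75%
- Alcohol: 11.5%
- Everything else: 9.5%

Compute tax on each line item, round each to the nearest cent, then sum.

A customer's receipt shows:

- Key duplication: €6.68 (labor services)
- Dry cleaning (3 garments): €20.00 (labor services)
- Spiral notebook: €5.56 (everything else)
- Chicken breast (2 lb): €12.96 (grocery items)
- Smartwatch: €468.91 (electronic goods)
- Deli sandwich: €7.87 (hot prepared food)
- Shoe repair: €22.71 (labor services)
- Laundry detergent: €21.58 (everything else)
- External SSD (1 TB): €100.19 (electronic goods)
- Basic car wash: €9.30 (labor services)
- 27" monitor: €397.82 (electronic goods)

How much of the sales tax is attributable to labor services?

Key duplication €6.68: labor services → 10% → €0.67
Dry cleaning (3 garments) €20.00: labor services → 10% → €2.00
Shoe repair €22.71: labor services → 10% → €2.27
Basic car wash €9.30: labor services → 10% → €0.93
Tax on labor services = €0.67 + €2.00 + €2.27 + €0.93 = €5.87

€5.87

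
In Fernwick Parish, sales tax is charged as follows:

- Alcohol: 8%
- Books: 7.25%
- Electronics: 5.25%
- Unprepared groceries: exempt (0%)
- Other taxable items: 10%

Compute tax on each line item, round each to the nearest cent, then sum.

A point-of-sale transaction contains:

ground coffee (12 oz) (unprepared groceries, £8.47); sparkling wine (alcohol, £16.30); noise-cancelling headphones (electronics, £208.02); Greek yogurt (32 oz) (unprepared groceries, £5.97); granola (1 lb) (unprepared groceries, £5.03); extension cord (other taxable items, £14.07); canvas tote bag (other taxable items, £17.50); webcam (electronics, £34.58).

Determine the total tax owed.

£17.20

Ground coffee (12 oz) £8.47: unprepared groceries → 0% → £0.00
Sparkling wine £16.30: alcohol → 8% → £1.30
Noise-cancelling headphones £208.02: electronics → 5.25% → £10.92
Greek yogurt (32 oz) £5.97: unprepared groceries → 0% → £0.00
Granola (1 lb) £5.03: unprepared groceries → 0% → £0.00
Extension cord £14.07: other taxable items → 10% → £1.41
Canvas tote bag £17.50: other taxable items → 10% → £1.75
Webcam £34.58: electronics → 5.25% → £1.82
Total tax = £1.30 + £10.92 + £1.41 + £1.75 + £1.82 = £17.20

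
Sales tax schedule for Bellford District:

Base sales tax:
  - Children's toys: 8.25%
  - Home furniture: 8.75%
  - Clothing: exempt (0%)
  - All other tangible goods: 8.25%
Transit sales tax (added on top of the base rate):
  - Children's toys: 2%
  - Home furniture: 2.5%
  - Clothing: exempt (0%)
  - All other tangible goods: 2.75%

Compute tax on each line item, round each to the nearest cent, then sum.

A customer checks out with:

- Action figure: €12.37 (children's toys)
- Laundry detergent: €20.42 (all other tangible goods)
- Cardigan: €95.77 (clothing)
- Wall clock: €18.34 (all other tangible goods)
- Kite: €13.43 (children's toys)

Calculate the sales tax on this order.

€6.92

Action figure €12.37: children's toys → 8.25% + 2% transit = 10.25% → €1.27
Laundry detergent €20.42: all other tangible goods → 8.25% + 2.75% transit = 11% → €2.25
Cardigan €95.77: clothing → 0% + 0% transit = 0% → €0.00
Wall clock €18.34: all other tangible goods → 8.25% + 2.75% transit = 11% → €2.02
Kite €13.43: children's toys → 8.25% + 2% transit = 10.25% → €1.38
Total tax = €1.27 + €2.25 + €2.02 + €1.38 = €6.92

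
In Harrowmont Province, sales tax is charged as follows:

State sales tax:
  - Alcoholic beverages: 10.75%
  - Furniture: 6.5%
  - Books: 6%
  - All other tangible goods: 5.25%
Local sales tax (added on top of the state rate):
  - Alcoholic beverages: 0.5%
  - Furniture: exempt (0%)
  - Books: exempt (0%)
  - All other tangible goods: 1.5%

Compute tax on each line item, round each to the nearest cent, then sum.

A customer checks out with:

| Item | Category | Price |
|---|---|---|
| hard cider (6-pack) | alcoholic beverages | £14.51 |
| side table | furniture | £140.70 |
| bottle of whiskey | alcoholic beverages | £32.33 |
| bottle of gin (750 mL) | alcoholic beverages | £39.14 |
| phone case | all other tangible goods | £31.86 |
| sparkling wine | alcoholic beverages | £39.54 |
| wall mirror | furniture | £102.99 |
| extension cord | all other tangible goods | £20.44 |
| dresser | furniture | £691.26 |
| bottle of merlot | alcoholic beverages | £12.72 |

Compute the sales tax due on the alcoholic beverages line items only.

£15.55

Hard cider (6-pack) £14.51: alcoholic beverages → 10.75% + 0.5% local = 11.25% → £1.63
Bottle of whiskey £32.33: alcoholic beverages → 10.75% + 0.5% local = 11.25% → £3.64
Bottle of gin (750 mL) £39.14: alcoholic beverages → 10.75% + 0.5% local = 11.25% → £4.40
Sparkling wine £39.54: alcoholic beverages → 10.75% + 0.5% local = 11.25% → £4.45
Bottle of merlot £12.72: alcoholic beverages → 10.75% + 0.5% local = 11.25% → £1.43
Tax on alcoholic beverages = £1.63 + £3.64 + £4.40 + £4.45 + £1.43 = £15.55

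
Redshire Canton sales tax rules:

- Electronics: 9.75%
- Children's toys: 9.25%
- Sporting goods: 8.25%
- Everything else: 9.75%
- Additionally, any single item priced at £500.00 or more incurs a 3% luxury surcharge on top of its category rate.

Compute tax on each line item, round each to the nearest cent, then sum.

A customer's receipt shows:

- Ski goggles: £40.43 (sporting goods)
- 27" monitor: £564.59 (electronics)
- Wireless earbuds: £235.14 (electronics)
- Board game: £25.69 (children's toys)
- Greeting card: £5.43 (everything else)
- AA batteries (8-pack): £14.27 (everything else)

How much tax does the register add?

Ski goggles £40.43: sporting goods → 8.25% → £3.34
27" monitor £564.59: electronics → 9.75% + 3% surcharge = 12.75% → £71.99
Wireless earbuds £235.14: electronics → 9.75% → £22.93
Board game £25.69: children's toys → 9.25% → £2.38
Greeting card £5.43: everything else → 9.75% → £0.53
AA batteries (8-pack) £14.27: everything else → 9.75% → £1.39
Total tax = £3.34 + £71.99 + £22.93 + £2.38 + £0.53 + £1.39 = £102.56

£102.56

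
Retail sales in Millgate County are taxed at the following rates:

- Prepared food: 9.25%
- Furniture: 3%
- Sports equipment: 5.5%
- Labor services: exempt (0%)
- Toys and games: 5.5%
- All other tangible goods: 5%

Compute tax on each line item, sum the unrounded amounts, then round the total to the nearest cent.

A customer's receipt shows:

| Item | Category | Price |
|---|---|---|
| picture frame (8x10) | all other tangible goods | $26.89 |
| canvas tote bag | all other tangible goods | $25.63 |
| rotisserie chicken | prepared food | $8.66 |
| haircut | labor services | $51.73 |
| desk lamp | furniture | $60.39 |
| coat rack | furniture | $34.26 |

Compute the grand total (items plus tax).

Picture frame (8x10) $26.89: all other tangible goods → 5% → $1.3445
Canvas tote bag $25.63: all other tangible goods → 5% → $1.2815
Rotisserie chicken $8.66: prepared food → 9.25% → $0.80105
Haircut $51.73: labor services → 0% → $0.00
Desk lamp $60.39: furniture → 3% → $1.8117
Coat rack $34.26: furniture → 3% → $1.0278
Subtotal = $207.56; unrounded tax = $6.26655 → $6.27; total due = $213.83

$213.83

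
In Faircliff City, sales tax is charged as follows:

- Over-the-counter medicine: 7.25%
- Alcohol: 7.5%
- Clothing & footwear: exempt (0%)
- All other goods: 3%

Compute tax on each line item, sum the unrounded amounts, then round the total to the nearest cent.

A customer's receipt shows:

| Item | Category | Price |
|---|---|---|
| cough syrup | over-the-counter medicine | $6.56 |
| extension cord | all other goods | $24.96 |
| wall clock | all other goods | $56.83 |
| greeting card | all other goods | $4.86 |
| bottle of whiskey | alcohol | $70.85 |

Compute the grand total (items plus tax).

$172.45

Cough syrup $6.56: over-the-counter medicine → 7.25% → $0.4756
Extension cord $24.96: all other goods → 3% → $0.7488
Wall clock $56.83: all other goods → 3% → $1.7049
Greeting card $4.86: all other goods → 3% → $0.1458
Bottle of whiskey $70.85: alcohol → 7.5% → $5.31375
Subtotal = $164.06; unrounded tax = $8.38885 → $8.39; total due = $172.45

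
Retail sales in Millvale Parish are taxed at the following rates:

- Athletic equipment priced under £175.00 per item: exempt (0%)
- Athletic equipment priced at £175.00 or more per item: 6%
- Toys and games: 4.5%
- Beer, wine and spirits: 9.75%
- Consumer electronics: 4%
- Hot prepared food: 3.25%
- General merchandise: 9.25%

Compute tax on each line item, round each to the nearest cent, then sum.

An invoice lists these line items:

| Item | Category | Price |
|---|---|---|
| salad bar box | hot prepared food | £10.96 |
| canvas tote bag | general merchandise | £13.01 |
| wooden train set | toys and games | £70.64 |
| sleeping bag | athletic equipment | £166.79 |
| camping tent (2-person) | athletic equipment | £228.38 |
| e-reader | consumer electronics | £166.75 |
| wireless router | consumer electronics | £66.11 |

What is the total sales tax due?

Salad bar box £10.96: hot prepared food → 3.25% → £0.36
Canvas tote bag £13.01: general merchandise → 9.25% → £1.20
Wooden train set £70.64: toys and games → 4.5% → £3.18
Sleeping bag £166.79: athletic equipment, under £175.00 → 0% → £0.00
Camping tent (2-person) £228.38: athletic equipment, £175.00 or more → 6% → £13.70
E-reader £166.75: consumer electronics → 4% → £6.67
Wireless router £66.11: consumer electronics → 4% → £2.64
Total tax = £0.36 + £1.20 + £3.18 + £13.70 + £6.67 + £2.64 = £27.75

£27.75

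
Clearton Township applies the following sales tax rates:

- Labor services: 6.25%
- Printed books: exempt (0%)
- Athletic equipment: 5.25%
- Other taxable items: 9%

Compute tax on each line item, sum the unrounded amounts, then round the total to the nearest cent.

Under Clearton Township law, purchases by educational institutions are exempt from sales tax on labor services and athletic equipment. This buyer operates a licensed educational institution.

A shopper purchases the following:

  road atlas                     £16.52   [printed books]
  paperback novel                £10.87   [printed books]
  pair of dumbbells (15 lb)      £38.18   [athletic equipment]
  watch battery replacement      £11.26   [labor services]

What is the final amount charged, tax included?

£76.83

Road atlas £16.52: printed books → 0% → £0.00
Paperback novel £10.87: printed books → 0% → £0.00
Pair of dumbbells (15 lb) £38.18: athletic equipment, buyer-exempt → 0% → £0.00
Watch battery replacement £11.26: labor services, buyer-exempt → 0% → £0.00
Subtotal = £76.83; unrounded tax = £0.00 → £0.00; total due = £76.83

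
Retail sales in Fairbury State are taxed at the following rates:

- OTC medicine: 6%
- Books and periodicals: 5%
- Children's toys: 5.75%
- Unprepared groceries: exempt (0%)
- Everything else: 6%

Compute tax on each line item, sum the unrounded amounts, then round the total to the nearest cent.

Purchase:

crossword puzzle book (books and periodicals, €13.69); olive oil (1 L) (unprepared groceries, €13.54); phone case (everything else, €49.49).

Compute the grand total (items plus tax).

Crossword puzzle book €13.69: books and periodicals → 5% → €0.6845
Olive oil (1 L) €13.54: unprepared groceries → 0% → €0.00
Phone case €49.49: everything else → 6% → €2.9694
Subtotal = €76.72; unrounded tax = €3.6539 → €3.65; total due = €80.37

€80.37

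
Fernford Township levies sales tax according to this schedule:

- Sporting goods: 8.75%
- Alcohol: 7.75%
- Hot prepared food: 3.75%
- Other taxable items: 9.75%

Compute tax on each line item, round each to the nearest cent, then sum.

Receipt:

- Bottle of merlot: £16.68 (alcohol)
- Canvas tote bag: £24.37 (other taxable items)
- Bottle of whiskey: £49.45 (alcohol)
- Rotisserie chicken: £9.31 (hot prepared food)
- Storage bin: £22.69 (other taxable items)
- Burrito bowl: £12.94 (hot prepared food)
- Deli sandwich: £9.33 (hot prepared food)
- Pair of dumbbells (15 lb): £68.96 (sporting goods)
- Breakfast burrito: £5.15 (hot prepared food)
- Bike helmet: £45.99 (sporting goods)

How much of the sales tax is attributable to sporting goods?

£10.05

Pair of dumbbells (15 lb) £68.96: sporting goods → 8.75% → £6.03
Bike helmet £45.99: sporting goods → 8.75% → £4.02
Tax on sporting goods = £6.03 + £4.02 = £10.05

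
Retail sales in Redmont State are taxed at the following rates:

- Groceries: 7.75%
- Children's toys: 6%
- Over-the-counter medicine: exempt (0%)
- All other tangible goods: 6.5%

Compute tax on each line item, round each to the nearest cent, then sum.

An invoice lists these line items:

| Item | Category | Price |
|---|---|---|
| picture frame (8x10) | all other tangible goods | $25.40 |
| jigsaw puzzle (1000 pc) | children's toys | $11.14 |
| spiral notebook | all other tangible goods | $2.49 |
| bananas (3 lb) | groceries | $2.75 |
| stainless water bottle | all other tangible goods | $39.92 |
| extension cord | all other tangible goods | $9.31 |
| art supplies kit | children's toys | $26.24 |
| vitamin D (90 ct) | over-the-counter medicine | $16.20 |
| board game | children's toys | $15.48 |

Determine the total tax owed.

Picture frame (8x10) $25.40: all other tangible goods → 6.5% → $1.65
Jigsaw puzzle (1000 pc) $11.14: children's toys → 6% → $0.67
Spiral notebook $2.49: all other tangible goods → 6.5% → $0.16
Bananas (3 lb) $2.75: groceries → 7.75% → $0.21
Stainless water bottle $39.92: all other tangible goods → 6.5% → $2.59
Extension cord $9.31: all other tangible goods → 6.5% → $0.61
Art supplies kit $26.24: children's toys → 6% → $1.57
Vitamin D (90 ct) $16.20: over-the-counter medicine → 0% → $0.00
Board game $15.48: children's toys → 6% → $0.93
Total tax = $1.65 + $0.67 + $0.16 + $0.21 + $2.59 + $0.61 + $1.57 + $0.93 = $8.39

$8.39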